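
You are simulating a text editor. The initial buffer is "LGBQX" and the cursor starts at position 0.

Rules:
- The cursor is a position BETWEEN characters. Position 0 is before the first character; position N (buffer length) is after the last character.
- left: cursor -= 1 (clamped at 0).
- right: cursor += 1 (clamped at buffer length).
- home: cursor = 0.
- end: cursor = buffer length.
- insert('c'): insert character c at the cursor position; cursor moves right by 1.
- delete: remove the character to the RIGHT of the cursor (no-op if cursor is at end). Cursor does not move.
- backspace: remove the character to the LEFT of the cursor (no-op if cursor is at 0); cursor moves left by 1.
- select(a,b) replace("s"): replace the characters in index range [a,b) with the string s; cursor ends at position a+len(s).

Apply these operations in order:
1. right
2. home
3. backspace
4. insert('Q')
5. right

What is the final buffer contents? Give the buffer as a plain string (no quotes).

Answer: QLGBQX

Derivation:
After op 1 (right): buf='LGBQX' cursor=1
After op 2 (home): buf='LGBQX' cursor=0
After op 3 (backspace): buf='LGBQX' cursor=0
After op 4 (insert('Q')): buf='QLGBQX' cursor=1
After op 5 (right): buf='QLGBQX' cursor=2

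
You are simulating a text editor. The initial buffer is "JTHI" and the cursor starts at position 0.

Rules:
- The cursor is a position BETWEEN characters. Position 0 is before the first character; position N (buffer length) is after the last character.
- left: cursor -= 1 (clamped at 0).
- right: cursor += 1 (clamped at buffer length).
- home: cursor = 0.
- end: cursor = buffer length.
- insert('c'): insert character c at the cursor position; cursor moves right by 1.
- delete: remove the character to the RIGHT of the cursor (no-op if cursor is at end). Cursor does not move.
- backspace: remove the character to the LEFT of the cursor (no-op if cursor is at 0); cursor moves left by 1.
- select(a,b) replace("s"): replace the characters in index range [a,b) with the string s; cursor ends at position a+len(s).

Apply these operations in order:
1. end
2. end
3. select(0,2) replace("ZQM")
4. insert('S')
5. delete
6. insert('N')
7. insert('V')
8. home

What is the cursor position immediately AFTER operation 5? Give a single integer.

Answer: 4

Derivation:
After op 1 (end): buf='JTHI' cursor=4
After op 2 (end): buf='JTHI' cursor=4
After op 3 (select(0,2) replace("ZQM")): buf='ZQMHI' cursor=3
After op 4 (insert('S')): buf='ZQMSHI' cursor=4
After op 5 (delete): buf='ZQMSI' cursor=4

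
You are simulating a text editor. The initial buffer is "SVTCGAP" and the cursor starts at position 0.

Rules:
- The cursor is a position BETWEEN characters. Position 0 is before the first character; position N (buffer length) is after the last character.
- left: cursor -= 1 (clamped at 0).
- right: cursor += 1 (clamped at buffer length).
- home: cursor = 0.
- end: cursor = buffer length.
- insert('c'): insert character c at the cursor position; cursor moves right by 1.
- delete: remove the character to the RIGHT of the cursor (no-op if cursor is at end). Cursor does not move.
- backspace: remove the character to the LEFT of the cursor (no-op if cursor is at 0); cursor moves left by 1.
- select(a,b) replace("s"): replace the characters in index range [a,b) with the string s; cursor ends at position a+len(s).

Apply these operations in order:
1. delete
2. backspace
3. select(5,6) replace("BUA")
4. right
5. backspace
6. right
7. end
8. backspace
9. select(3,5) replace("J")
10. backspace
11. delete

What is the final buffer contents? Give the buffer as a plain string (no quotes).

Answer: VTC

Derivation:
After op 1 (delete): buf='VTCGAP' cursor=0
After op 2 (backspace): buf='VTCGAP' cursor=0
After op 3 (select(5,6) replace("BUA")): buf='VTCGABUA' cursor=8
After op 4 (right): buf='VTCGABUA' cursor=8
After op 5 (backspace): buf='VTCGABU' cursor=7
After op 6 (right): buf='VTCGABU' cursor=7
After op 7 (end): buf='VTCGABU' cursor=7
After op 8 (backspace): buf='VTCGAB' cursor=6
After op 9 (select(3,5) replace("J")): buf='VTCJB' cursor=4
After op 10 (backspace): buf='VTCB' cursor=3
After op 11 (delete): buf='VTC' cursor=3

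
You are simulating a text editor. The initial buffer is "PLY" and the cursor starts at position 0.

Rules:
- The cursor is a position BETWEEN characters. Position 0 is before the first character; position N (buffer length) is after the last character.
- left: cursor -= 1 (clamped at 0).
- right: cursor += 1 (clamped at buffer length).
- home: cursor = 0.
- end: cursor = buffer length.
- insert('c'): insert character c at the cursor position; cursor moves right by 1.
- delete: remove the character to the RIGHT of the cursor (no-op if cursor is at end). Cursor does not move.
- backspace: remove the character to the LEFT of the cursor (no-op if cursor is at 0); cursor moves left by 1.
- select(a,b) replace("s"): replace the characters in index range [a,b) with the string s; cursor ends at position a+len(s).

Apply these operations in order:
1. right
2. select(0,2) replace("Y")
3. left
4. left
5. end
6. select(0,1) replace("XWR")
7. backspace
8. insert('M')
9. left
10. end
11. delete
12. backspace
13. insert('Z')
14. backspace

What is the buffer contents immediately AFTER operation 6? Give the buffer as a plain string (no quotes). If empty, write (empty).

Answer: XWRY

Derivation:
After op 1 (right): buf='PLY' cursor=1
After op 2 (select(0,2) replace("Y")): buf='YY' cursor=1
After op 3 (left): buf='YY' cursor=0
After op 4 (left): buf='YY' cursor=0
After op 5 (end): buf='YY' cursor=2
After op 6 (select(0,1) replace("XWR")): buf='XWRY' cursor=3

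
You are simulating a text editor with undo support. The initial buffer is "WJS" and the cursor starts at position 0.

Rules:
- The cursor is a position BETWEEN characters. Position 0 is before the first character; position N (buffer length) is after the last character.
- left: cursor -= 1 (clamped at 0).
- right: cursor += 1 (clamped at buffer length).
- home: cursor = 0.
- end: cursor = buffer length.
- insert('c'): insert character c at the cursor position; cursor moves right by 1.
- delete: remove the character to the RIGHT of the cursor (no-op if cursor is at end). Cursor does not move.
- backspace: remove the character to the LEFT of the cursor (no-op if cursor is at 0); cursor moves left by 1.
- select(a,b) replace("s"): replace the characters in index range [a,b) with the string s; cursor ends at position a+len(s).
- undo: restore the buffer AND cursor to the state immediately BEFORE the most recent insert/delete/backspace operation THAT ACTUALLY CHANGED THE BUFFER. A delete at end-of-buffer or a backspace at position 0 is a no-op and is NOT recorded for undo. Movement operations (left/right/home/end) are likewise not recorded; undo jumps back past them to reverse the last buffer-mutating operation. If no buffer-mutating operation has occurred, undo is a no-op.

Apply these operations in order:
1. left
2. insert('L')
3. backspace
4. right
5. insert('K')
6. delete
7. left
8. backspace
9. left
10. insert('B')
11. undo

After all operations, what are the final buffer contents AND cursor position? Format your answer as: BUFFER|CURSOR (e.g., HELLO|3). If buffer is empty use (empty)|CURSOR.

Answer: KS|0

Derivation:
After op 1 (left): buf='WJS' cursor=0
After op 2 (insert('L')): buf='LWJS' cursor=1
After op 3 (backspace): buf='WJS' cursor=0
After op 4 (right): buf='WJS' cursor=1
After op 5 (insert('K')): buf='WKJS' cursor=2
After op 6 (delete): buf='WKS' cursor=2
After op 7 (left): buf='WKS' cursor=1
After op 8 (backspace): buf='KS' cursor=0
After op 9 (left): buf='KS' cursor=0
After op 10 (insert('B')): buf='BKS' cursor=1
After op 11 (undo): buf='KS' cursor=0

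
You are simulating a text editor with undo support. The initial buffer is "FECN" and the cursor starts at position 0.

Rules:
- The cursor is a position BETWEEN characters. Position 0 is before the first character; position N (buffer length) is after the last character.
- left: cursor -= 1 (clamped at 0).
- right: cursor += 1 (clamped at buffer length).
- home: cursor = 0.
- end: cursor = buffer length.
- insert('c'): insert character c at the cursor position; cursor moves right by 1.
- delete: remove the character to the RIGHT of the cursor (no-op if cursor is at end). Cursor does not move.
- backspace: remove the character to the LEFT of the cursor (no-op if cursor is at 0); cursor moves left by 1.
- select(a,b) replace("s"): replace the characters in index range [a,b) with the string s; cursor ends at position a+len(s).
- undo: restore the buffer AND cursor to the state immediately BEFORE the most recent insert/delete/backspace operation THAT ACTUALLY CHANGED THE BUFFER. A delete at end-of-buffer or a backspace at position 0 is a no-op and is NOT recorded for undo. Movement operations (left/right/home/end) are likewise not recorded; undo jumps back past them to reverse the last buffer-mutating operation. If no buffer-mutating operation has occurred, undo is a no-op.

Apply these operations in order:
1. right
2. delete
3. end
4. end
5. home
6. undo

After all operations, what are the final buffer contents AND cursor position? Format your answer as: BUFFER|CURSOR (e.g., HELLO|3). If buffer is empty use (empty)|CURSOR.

After op 1 (right): buf='FECN' cursor=1
After op 2 (delete): buf='FCN' cursor=1
After op 3 (end): buf='FCN' cursor=3
After op 4 (end): buf='FCN' cursor=3
After op 5 (home): buf='FCN' cursor=0
After op 6 (undo): buf='FECN' cursor=1

Answer: FECN|1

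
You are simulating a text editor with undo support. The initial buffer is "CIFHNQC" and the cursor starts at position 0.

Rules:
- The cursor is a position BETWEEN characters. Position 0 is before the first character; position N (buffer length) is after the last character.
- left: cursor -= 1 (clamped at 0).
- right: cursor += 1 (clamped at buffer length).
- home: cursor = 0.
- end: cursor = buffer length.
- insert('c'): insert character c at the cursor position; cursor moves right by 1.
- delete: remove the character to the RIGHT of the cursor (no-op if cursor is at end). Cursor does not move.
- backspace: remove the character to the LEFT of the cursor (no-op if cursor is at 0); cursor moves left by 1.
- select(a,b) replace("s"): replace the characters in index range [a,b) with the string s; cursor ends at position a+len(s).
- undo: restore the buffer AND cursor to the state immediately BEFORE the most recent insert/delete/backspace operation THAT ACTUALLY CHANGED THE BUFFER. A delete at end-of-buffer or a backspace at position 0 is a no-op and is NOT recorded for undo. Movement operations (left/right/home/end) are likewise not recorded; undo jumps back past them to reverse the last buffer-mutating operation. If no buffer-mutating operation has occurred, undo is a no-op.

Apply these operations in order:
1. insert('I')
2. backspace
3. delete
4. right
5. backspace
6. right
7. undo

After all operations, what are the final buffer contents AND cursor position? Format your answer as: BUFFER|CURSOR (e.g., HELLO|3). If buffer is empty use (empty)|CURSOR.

Answer: IFHNQC|1

Derivation:
After op 1 (insert('I')): buf='ICIFHNQC' cursor=1
After op 2 (backspace): buf='CIFHNQC' cursor=0
After op 3 (delete): buf='IFHNQC' cursor=0
After op 4 (right): buf='IFHNQC' cursor=1
After op 5 (backspace): buf='FHNQC' cursor=0
After op 6 (right): buf='FHNQC' cursor=1
After op 7 (undo): buf='IFHNQC' cursor=1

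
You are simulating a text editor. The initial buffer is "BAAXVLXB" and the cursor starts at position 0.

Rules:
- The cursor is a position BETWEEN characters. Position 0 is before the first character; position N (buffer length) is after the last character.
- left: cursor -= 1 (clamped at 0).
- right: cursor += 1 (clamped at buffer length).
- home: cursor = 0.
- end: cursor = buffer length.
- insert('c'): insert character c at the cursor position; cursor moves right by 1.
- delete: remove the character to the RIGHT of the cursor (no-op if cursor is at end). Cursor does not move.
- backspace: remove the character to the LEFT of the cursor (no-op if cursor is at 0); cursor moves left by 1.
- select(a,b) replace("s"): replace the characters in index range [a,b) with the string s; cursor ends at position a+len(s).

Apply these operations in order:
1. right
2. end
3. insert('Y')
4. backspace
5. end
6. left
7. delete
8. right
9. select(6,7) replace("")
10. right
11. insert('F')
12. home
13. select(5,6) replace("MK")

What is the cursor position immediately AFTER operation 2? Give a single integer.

After op 1 (right): buf='BAAXVLXB' cursor=1
After op 2 (end): buf='BAAXVLXB' cursor=8

Answer: 8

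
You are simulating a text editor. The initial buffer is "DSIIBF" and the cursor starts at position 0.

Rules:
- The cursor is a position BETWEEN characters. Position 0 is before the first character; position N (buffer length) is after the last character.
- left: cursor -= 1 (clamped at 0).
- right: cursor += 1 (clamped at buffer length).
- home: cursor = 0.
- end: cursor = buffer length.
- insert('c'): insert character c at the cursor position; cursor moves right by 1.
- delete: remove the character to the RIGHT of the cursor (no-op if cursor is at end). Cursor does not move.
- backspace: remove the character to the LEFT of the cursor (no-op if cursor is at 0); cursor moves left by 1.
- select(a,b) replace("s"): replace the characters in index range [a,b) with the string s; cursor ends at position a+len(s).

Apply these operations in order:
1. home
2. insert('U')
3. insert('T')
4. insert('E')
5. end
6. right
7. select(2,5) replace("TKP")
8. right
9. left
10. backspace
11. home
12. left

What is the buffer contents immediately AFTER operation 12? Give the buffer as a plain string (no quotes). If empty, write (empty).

Answer: UTTKIIBF

Derivation:
After op 1 (home): buf='DSIIBF' cursor=0
After op 2 (insert('U')): buf='UDSIIBF' cursor=1
After op 3 (insert('T')): buf='UTDSIIBF' cursor=2
After op 4 (insert('E')): buf='UTEDSIIBF' cursor=3
After op 5 (end): buf='UTEDSIIBF' cursor=9
After op 6 (right): buf='UTEDSIIBF' cursor=9
After op 7 (select(2,5) replace("TKP")): buf='UTTKPIIBF' cursor=5
After op 8 (right): buf='UTTKPIIBF' cursor=6
After op 9 (left): buf='UTTKPIIBF' cursor=5
After op 10 (backspace): buf='UTTKIIBF' cursor=4
After op 11 (home): buf='UTTKIIBF' cursor=0
After op 12 (left): buf='UTTKIIBF' cursor=0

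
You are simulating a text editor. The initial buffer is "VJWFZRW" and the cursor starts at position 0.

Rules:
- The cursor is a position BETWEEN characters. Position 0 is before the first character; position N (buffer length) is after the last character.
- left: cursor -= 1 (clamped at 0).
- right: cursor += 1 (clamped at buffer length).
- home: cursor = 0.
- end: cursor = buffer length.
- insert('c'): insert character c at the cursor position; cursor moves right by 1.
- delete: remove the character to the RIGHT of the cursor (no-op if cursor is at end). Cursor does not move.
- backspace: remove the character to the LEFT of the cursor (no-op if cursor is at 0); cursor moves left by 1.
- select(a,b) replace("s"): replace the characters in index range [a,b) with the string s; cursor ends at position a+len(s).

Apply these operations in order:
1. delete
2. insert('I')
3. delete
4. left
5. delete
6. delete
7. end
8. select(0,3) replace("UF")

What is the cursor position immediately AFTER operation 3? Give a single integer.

After op 1 (delete): buf='JWFZRW' cursor=0
After op 2 (insert('I')): buf='IJWFZRW' cursor=1
After op 3 (delete): buf='IWFZRW' cursor=1

Answer: 1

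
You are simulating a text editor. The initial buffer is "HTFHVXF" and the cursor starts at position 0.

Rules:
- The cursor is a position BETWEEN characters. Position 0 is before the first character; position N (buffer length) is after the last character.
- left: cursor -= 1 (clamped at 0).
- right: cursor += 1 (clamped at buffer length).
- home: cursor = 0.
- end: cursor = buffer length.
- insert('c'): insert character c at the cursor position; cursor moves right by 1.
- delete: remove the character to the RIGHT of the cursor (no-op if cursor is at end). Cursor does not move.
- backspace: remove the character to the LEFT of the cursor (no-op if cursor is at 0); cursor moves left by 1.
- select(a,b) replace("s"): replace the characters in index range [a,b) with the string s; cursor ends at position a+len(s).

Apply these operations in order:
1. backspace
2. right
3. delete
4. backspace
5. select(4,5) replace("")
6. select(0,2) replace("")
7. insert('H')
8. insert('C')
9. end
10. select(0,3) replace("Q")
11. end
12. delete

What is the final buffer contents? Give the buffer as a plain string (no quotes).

Answer: QX

Derivation:
After op 1 (backspace): buf='HTFHVXF' cursor=0
After op 2 (right): buf='HTFHVXF' cursor=1
After op 3 (delete): buf='HFHVXF' cursor=1
After op 4 (backspace): buf='FHVXF' cursor=0
After op 5 (select(4,5) replace("")): buf='FHVX' cursor=4
After op 6 (select(0,2) replace("")): buf='VX' cursor=0
After op 7 (insert('H')): buf='HVX' cursor=1
After op 8 (insert('C')): buf='HCVX' cursor=2
After op 9 (end): buf='HCVX' cursor=4
After op 10 (select(0,3) replace("Q")): buf='QX' cursor=1
After op 11 (end): buf='QX' cursor=2
After op 12 (delete): buf='QX' cursor=2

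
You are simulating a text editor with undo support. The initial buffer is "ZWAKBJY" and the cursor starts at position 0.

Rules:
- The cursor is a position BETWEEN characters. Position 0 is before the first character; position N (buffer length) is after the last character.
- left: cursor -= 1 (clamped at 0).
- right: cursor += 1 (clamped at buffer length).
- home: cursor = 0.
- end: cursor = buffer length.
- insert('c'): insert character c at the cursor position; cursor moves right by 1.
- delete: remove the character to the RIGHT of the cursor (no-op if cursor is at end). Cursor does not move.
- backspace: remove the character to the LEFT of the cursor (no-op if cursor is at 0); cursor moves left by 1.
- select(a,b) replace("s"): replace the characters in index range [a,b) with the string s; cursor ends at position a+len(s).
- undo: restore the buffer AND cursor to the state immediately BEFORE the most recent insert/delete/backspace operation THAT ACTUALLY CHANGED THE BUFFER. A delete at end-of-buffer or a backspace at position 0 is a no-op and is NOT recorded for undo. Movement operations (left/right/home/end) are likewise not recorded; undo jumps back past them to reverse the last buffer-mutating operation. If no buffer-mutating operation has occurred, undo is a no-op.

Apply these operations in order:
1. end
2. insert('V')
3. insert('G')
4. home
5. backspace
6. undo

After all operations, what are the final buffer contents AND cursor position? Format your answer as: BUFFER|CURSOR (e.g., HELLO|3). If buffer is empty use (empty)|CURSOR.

After op 1 (end): buf='ZWAKBJY' cursor=7
After op 2 (insert('V')): buf='ZWAKBJYV' cursor=8
After op 3 (insert('G')): buf='ZWAKBJYVG' cursor=9
After op 4 (home): buf='ZWAKBJYVG' cursor=0
After op 5 (backspace): buf='ZWAKBJYVG' cursor=0
After op 6 (undo): buf='ZWAKBJYV' cursor=8

Answer: ZWAKBJYV|8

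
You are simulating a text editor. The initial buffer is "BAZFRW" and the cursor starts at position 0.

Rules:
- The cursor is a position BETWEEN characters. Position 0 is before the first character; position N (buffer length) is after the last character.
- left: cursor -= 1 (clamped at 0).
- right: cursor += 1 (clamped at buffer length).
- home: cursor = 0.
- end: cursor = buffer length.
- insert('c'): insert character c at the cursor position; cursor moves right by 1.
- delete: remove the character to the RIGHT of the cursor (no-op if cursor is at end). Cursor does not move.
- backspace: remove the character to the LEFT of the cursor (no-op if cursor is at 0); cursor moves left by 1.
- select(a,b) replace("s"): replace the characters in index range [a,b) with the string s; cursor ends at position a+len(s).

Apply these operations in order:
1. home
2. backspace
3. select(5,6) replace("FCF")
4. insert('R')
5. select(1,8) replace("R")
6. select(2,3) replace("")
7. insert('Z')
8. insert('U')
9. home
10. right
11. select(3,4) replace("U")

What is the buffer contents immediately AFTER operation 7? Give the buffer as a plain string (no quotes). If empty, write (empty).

Answer: BRZ

Derivation:
After op 1 (home): buf='BAZFRW' cursor=0
After op 2 (backspace): buf='BAZFRW' cursor=0
After op 3 (select(5,6) replace("FCF")): buf='BAZFRFCF' cursor=8
After op 4 (insert('R')): buf='BAZFRFCFR' cursor=9
After op 5 (select(1,8) replace("R")): buf='BRR' cursor=2
After op 6 (select(2,3) replace("")): buf='BR' cursor=2
After op 7 (insert('Z')): buf='BRZ' cursor=3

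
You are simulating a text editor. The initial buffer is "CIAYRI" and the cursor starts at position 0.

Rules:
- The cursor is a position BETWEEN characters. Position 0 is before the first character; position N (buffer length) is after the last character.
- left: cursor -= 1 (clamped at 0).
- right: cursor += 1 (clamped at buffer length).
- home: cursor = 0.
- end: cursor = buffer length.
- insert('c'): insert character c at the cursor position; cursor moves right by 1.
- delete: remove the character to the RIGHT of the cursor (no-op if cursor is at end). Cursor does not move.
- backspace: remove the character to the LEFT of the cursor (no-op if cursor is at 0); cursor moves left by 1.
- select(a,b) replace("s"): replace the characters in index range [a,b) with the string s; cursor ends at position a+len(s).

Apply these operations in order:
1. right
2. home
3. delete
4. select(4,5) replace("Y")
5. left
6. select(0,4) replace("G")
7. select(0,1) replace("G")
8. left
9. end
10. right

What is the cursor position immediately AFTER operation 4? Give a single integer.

Answer: 5

Derivation:
After op 1 (right): buf='CIAYRI' cursor=1
After op 2 (home): buf='CIAYRI' cursor=0
After op 3 (delete): buf='IAYRI' cursor=0
After op 4 (select(4,5) replace("Y")): buf='IAYRY' cursor=5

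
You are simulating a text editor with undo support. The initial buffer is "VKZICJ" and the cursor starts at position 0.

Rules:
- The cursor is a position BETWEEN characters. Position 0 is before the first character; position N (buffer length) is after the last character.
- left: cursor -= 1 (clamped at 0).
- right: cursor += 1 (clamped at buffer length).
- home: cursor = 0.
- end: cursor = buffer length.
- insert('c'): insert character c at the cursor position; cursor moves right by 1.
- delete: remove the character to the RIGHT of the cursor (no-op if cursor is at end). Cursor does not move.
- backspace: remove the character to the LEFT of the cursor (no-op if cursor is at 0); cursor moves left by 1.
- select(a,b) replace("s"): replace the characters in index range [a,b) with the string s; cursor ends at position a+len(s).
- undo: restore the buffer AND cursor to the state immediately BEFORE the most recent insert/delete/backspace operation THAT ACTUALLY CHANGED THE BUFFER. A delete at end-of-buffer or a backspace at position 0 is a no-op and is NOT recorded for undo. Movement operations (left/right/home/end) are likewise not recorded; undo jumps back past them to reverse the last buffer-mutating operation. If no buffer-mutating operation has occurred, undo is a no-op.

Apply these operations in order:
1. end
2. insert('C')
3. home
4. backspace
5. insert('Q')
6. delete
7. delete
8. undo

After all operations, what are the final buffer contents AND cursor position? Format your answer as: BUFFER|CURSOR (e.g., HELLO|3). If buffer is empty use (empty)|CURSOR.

After op 1 (end): buf='VKZICJ' cursor=6
After op 2 (insert('C')): buf='VKZICJC' cursor=7
After op 3 (home): buf='VKZICJC' cursor=0
After op 4 (backspace): buf='VKZICJC' cursor=0
After op 5 (insert('Q')): buf='QVKZICJC' cursor=1
After op 6 (delete): buf='QKZICJC' cursor=1
After op 7 (delete): buf='QZICJC' cursor=1
After op 8 (undo): buf='QKZICJC' cursor=1

Answer: QKZICJC|1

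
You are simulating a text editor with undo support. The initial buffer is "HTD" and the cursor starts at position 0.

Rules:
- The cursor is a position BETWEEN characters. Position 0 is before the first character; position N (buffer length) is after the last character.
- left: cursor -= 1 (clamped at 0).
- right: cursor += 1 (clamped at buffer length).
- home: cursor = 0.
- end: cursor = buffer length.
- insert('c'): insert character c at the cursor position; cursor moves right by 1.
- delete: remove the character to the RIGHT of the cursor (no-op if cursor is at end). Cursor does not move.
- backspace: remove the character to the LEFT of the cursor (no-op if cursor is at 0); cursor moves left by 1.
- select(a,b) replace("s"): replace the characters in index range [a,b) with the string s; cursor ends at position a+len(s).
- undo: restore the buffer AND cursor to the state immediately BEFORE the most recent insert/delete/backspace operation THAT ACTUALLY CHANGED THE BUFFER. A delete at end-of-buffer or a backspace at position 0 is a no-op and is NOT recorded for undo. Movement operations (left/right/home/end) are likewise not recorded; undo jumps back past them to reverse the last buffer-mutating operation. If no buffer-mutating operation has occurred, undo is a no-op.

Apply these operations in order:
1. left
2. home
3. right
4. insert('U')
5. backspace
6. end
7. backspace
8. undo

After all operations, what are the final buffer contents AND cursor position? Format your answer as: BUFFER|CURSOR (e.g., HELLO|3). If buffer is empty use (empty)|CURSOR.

Answer: HTD|3

Derivation:
After op 1 (left): buf='HTD' cursor=0
After op 2 (home): buf='HTD' cursor=0
After op 3 (right): buf='HTD' cursor=1
After op 4 (insert('U')): buf='HUTD' cursor=2
After op 5 (backspace): buf='HTD' cursor=1
After op 6 (end): buf='HTD' cursor=3
After op 7 (backspace): buf='HT' cursor=2
After op 8 (undo): buf='HTD' cursor=3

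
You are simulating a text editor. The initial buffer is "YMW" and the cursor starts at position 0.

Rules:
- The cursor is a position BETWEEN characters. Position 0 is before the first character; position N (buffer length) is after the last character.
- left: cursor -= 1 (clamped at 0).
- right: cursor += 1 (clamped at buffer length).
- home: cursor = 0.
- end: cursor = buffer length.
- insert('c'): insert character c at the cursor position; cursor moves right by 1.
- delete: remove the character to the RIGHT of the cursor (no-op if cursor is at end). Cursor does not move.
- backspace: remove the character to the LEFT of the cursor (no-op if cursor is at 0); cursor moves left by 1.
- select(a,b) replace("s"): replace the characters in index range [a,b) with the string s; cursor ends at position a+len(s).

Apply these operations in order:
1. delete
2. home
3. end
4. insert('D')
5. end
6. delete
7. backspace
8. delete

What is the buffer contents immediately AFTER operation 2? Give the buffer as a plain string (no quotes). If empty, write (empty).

Answer: MW

Derivation:
After op 1 (delete): buf='MW' cursor=0
After op 2 (home): buf='MW' cursor=0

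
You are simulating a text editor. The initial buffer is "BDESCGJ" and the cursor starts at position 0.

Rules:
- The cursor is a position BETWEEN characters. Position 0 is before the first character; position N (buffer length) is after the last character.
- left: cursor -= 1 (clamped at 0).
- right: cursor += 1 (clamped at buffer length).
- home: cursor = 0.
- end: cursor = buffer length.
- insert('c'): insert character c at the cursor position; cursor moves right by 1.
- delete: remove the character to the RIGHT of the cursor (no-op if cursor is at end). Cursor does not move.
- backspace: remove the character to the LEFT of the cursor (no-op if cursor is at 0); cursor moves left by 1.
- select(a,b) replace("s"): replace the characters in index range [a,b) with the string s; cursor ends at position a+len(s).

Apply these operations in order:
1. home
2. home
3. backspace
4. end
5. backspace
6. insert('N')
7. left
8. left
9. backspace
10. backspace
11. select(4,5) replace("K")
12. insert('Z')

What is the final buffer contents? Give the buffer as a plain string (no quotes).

Answer: BDEGKZ

Derivation:
After op 1 (home): buf='BDESCGJ' cursor=0
After op 2 (home): buf='BDESCGJ' cursor=0
After op 3 (backspace): buf='BDESCGJ' cursor=0
After op 4 (end): buf='BDESCGJ' cursor=7
After op 5 (backspace): buf='BDESCG' cursor=6
After op 6 (insert('N')): buf='BDESCGN' cursor=7
After op 7 (left): buf='BDESCGN' cursor=6
After op 8 (left): buf='BDESCGN' cursor=5
After op 9 (backspace): buf='BDESGN' cursor=4
After op 10 (backspace): buf='BDEGN' cursor=3
After op 11 (select(4,5) replace("K")): buf='BDEGK' cursor=5
After op 12 (insert('Z')): buf='BDEGKZ' cursor=6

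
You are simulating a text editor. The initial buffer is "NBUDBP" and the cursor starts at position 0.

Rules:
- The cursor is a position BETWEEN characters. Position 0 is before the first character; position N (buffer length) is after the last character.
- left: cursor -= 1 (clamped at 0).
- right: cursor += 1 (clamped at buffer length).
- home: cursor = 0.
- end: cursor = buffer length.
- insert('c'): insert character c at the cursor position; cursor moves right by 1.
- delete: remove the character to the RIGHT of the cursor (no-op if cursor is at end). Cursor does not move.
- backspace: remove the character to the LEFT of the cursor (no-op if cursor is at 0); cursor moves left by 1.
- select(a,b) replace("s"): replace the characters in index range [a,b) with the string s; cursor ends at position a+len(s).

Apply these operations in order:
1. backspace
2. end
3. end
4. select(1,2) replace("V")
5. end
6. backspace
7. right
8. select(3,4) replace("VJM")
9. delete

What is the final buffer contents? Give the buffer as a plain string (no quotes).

Answer: NVUVJM

Derivation:
After op 1 (backspace): buf='NBUDBP' cursor=0
After op 2 (end): buf='NBUDBP' cursor=6
After op 3 (end): buf='NBUDBP' cursor=6
After op 4 (select(1,2) replace("V")): buf='NVUDBP' cursor=2
After op 5 (end): buf='NVUDBP' cursor=6
After op 6 (backspace): buf='NVUDB' cursor=5
After op 7 (right): buf='NVUDB' cursor=5
After op 8 (select(3,4) replace("VJM")): buf='NVUVJMB' cursor=6
After op 9 (delete): buf='NVUVJM' cursor=6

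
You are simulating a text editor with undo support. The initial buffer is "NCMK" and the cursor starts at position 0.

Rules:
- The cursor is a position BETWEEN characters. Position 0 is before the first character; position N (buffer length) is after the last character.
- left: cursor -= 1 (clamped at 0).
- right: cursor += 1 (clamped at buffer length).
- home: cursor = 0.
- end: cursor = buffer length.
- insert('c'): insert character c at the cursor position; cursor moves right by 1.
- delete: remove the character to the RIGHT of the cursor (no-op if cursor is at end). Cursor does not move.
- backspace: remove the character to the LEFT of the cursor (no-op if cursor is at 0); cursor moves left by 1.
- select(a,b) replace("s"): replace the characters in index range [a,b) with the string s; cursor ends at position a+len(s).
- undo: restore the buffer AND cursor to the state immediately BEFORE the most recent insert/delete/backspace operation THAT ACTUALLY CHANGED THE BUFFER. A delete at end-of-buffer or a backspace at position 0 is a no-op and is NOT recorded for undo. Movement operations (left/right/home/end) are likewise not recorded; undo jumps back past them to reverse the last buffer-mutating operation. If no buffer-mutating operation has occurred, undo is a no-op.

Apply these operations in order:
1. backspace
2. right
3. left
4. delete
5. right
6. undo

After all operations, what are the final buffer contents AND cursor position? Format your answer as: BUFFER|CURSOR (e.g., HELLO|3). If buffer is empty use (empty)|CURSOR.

After op 1 (backspace): buf='NCMK' cursor=0
After op 2 (right): buf='NCMK' cursor=1
After op 3 (left): buf='NCMK' cursor=0
After op 4 (delete): buf='CMK' cursor=0
After op 5 (right): buf='CMK' cursor=1
After op 6 (undo): buf='NCMK' cursor=0

Answer: NCMK|0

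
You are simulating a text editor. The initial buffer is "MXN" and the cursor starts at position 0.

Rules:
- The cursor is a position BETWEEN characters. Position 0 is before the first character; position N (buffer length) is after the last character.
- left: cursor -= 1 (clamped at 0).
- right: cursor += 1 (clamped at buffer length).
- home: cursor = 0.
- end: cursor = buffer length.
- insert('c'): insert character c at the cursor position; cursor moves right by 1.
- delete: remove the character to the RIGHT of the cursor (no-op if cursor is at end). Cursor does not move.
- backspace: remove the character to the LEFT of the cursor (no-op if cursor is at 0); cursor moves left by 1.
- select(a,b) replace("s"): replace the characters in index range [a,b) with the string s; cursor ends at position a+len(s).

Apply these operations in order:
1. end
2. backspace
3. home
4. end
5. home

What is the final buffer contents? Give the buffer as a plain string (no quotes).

After op 1 (end): buf='MXN' cursor=3
After op 2 (backspace): buf='MX' cursor=2
After op 3 (home): buf='MX' cursor=0
After op 4 (end): buf='MX' cursor=2
After op 5 (home): buf='MX' cursor=0

Answer: MX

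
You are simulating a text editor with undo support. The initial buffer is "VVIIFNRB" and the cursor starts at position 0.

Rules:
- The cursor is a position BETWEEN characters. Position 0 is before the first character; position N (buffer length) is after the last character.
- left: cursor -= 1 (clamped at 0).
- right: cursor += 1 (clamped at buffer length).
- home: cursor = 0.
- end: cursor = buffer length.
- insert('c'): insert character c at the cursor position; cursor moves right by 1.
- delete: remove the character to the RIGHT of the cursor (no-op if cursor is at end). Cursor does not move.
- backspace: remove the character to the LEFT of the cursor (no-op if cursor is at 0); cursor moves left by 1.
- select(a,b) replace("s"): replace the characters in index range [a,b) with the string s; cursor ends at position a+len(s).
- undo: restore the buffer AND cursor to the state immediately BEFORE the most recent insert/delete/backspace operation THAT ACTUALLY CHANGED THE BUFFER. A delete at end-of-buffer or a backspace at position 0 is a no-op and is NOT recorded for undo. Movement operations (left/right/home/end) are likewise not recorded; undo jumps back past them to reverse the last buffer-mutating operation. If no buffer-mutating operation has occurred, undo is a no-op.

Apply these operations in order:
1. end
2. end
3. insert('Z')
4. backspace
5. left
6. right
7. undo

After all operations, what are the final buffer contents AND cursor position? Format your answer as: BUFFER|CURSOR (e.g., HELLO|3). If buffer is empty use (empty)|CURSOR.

Answer: VVIIFNRBZ|9

Derivation:
After op 1 (end): buf='VVIIFNRB' cursor=8
After op 2 (end): buf='VVIIFNRB' cursor=8
After op 3 (insert('Z')): buf='VVIIFNRBZ' cursor=9
After op 4 (backspace): buf='VVIIFNRB' cursor=8
After op 5 (left): buf='VVIIFNRB' cursor=7
After op 6 (right): buf='VVIIFNRB' cursor=8
After op 7 (undo): buf='VVIIFNRBZ' cursor=9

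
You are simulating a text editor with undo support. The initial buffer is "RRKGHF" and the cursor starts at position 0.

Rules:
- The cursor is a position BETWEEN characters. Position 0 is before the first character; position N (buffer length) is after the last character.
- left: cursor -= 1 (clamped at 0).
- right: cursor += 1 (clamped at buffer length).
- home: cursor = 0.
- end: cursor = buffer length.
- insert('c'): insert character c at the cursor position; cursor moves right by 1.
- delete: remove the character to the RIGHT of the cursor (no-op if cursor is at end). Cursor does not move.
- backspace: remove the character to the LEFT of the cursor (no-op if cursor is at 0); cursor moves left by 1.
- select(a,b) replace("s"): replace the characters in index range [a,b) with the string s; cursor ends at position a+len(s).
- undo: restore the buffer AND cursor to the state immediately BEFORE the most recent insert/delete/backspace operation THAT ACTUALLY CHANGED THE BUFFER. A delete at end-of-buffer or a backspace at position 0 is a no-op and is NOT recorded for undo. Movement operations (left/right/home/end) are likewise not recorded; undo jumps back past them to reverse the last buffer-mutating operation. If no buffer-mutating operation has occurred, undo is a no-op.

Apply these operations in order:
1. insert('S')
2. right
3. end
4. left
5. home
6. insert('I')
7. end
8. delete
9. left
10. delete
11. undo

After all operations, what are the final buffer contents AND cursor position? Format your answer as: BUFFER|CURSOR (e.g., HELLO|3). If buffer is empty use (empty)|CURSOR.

After op 1 (insert('S')): buf='SRRKGHF' cursor=1
After op 2 (right): buf='SRRKGHF' cursor=2
After op 3 (end): buf='SRRKGHF' cursor=7
After op 4 (left): buf='SRRKGHF' cursor=6
After op 5 (home): buf='SRRKGHF' cursor=0
After op 6 (insert('I')): buf='ISRRKGHF' cursor=1
After op 7 (end): buf='ISRRKGHF' cursor=8
After op 8 (delete): buf='ISRRKGHF' cursor=8
After op 9 (left): buf='ISRRKGHF' cursor=7
After op 10 (delete): buf='ISRRKGH' cursor=7
After op 11 (undo): buf='ISRRKGHF' cursor=7

Answer: ISRRKGHF|7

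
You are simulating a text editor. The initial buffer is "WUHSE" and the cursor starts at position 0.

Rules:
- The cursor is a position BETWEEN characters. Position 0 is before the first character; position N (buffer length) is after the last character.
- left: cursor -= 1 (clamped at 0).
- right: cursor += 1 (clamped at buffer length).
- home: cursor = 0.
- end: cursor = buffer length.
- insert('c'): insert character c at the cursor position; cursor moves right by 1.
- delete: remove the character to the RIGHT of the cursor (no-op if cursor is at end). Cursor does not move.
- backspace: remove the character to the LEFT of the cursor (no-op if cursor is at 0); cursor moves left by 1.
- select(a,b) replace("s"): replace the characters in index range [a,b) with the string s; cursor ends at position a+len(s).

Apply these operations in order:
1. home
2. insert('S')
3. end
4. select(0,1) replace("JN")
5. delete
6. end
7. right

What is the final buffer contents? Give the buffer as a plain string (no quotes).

After op 1 (home): buf='WUHSE' cursor=0
After op 2 (insert('S')): buf='SWUHSE' cursor=1
After op 3 (end): buf='SWUHSE' cursor=6
After op 4 (select(0,1) replace("JN")): buf='JNWUHSE' cursor=2
After op 5 (delete): buf='JNUHSE' cursor=2
After op 6 (end): buf='JNUHSE' cursor=6
After op 7 (right): buf='JNUHSE' cursor=6

Answer: JNUHSE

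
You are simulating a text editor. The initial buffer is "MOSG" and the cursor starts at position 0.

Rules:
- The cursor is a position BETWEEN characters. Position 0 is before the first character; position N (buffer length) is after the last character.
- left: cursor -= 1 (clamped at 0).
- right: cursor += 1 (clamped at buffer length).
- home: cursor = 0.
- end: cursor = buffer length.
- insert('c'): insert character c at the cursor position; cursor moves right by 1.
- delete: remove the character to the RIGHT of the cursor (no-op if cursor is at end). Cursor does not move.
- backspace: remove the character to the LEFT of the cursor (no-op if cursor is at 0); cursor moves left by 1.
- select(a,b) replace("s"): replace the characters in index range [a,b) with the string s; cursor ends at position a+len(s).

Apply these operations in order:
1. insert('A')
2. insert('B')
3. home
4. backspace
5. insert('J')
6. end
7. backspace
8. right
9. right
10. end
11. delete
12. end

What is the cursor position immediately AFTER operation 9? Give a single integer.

After op 1 (insert('A')): buf='AMOSG' cursor=1
After op 2 (insert('B')): buf='ABMOSG' cursor=2
After op 3 (home): buf='ABMOSG' cursor=0
After op 4 (backspace): buf='ABMOSG' cursor=0
After op 5 (insert('J')): buf='JABMOSG' cursor=1
After op 6 (end): buf='JABMOSG' cursor=7
After op 7 (backspace): buf='JABMOS' cursor=6
After op 8 (right): buf='JABMOS' cursor=6
After op 9 (right): buf='JABMOS' cursor=6

Answer: 6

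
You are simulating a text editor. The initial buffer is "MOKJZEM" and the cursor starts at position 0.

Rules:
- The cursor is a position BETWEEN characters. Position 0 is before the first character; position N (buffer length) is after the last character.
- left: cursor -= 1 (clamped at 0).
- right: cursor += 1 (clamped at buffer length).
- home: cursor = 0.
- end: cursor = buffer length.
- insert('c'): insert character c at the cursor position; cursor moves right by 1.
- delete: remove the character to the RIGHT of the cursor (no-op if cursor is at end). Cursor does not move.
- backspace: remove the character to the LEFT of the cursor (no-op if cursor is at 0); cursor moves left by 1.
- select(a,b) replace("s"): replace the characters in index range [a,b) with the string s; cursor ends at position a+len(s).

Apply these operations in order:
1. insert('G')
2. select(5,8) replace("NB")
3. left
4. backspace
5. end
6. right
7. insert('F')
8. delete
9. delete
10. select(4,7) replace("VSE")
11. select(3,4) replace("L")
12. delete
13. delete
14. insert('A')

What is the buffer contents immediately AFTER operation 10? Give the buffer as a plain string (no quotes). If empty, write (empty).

Answer: GMOKVSE

Derivation:
After op 1 (insert('G')): buf='GMOKJZEM' cursor=1
After op 2 (select(5,8) replace("NB")): buf='GMOKJNB' cursor=7
After op 3 (left): buf='GMOKJNB' cursor=6
After op 4 (backspace): buf='GMOKJB' cursor=5
After op 5 (end): buf='GMOKJB' cursor=6
After op 6 (right): buf='GMOKJB' cursor=6
After op 7 (insert('F')): buf='GMOKJBF' cursor=7
After op 8 (delete): buf='GMOKJBF' cursor=7
After op 9 (delete): buf='GMOKJBF' cursor=7
After op 10 (select(4,7) replace("VSE")): buf='GMOKVSE' cursor=7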